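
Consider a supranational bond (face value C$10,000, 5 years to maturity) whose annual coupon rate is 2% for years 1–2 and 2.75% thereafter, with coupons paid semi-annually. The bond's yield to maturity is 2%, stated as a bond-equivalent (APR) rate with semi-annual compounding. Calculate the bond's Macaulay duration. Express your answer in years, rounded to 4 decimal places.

4.7616 years

Periodic yield y = 0.01. Discount each cash flow and weight by its period:
  t   CF        PV=CF/(1+0.01)^t    t·PV
  1       100.00        99.0099        99.0099
  2       100.00        98.0296       196.0592
  3       100.00        97.0590       291.1770
  4       100.00        96.0980       384.3921
  5       137.50       130.8265       654.1327
  6       137.50       129.5312       777.1873
  7       137.50       128.2487       897.7411
  8       137.50       126.9789     1,015.8315
  9       137.50       125.7217     1,131.4955
  10   10,137.50     9,177.3465    91,773.4650
  Σ                 10,208.8502    97,220.4915
Price P = Σ PV = 10,208.8502.
Macaulay duration = Σ(t·PV) / P = 97,220.4915 / 10,208.8502 = 9.52316 half-year periods.
In years: 9.52316 / 2 = 4.76158 years.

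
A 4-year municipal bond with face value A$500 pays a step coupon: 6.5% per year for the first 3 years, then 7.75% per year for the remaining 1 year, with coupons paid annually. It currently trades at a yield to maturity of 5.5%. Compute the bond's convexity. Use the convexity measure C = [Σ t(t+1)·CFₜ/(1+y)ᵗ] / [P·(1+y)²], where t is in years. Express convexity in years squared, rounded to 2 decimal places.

With y = 0.055:
  t   CF        PV=CF/(1+0.055)^t    t·PV        t(t+1)·PV
  1        32.50        30.8057        30.8057          61.6114
  2        32.50        29.1997        58.3994         175.1982
  3        32.50        27.6774        83.0323         332.1293
  4       538.75       434.8880     1,739.5521       8,697.7604
  Σ                    522.5709     1,911.7895       9,266.6993
P = 522.5709.
Convexity = Σ t(t+1)·PV / [P·(1+y)²] = 9,266.6993 / (522.5709 × 1.113025) = 15.93217.

15.93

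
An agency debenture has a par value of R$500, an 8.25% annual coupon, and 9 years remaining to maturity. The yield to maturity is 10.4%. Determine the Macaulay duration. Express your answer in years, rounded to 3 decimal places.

6.523 years

Periodic yield y = 0.104. Discount each cash flow and weight by its year:
  t   CF        PV=CF/(1+0.104)^t    t·PV
  1        41.25        37.3641        37.3641
  2        41.25        33.8443        67.6886
  3        41.25        30.6561        91.9683
  4        41.25        27.7682       111.0728
  5        41.25        25.1524       125.7618
  6        41.25        22.7829       136.6976
  7        41.25        20.6367       144.4570
  8        41.25        18.6927       149.5414
  9       541.25       222.1653     1,999.4878
  Σ                    439.0627     2,864.0393
Price P = Σ PV = 439.0627.
Macaulay duration = Σ(t·PV) / P = 2,864.0393 / 439.0627 = 6.52308 years.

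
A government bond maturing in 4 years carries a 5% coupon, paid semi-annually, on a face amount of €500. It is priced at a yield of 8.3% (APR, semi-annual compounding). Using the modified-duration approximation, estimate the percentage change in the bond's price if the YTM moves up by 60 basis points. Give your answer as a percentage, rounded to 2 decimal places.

-2.10%

Periodic yield y = 0.0415. Modified duration first:
  t   CF        PV=CF/(1+0.0415)^t    t·PV
  1        12.50        12.0019        12.0019
  2        12.50        11.5237        23.0474
  3        12.50        11.0645        33.1935
  4        12.50        10.6236        42.4945
  5        12.50        10.2003        51.0016
  6        12.50         9.7939        58.7632
  7        12.50         9.4036        65.8253
  8       512.50       370.1857     2,961.4859
  Σ                    444.7973     3,247.8133
P = 444.7973; D_Mac = 7.30178 half-year periods = 3.65089 yrs; D_mod = 3.65089/(1+0.0415) = 3.50542 yrs.
ΔP/P ≈ -D_mod · Δy = -3.50542 × (+0.006) = -0.021033 = -2.1033%.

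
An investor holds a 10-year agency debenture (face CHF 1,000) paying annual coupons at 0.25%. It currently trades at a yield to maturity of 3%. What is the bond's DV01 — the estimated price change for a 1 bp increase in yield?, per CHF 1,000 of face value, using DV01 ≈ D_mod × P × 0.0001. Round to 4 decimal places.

CHF 0.7333

Periodic yield y = 0.03.
  t   CF        PV=CF/(1+0.03)^t    t·PV
  1         2.50         2.4272         2.4272
  2         2.50         2.3565         4.7130
  3         2.50         2.2879         6.8636
  4         2.50         2.2212         8.8849
  5         2.50         2.1565        10.7826
  6         2.50         2.0937        12.5623
  7         2.50         2.0327        14.2291
  8         2.50         1.9735        15.7882
  9         2.50         1.9160        17.2444
  10    1,002.50       745.9541     7,459.5415
  Σ                    765.4194     7,553.0366
P = 765.4194; D_Mac = 9.86784 yrs; D_mod = 9.58043 yrs.
DV01 ≈ 9.58043 × 765.4194 × 0.0001 = 0.733305.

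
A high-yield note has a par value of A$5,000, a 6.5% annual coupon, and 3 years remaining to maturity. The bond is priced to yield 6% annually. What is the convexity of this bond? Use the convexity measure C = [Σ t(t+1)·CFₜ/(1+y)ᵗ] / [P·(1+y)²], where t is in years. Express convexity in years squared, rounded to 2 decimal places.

9.84

With y = 0.06:
  t   CF        PV=CF/(1+0.06)^t    t·PV        t(t+1)·PV
  1       325.00       306.6038       306.6038         613.2075
  2       325.00       289.2488       578.4977       1,735.4931
  3     5,325.00     4,470.9727    13,412.9180      53,651.6722
  Σ                  5,066.8253    14,298.0195      56,000.3728
P = 5,066.8253.
Convexity = Σ t(t+1)·PV / [P·(1+y)²] = 56,000.3728 / (5,066.8253 × 1.123600) = 9.83656.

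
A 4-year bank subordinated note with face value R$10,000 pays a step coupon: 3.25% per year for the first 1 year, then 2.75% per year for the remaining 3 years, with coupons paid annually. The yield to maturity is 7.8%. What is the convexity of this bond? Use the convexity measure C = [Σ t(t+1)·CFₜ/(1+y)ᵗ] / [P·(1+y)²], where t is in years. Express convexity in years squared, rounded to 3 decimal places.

16.131

With y = 0.078:
  t   CF        PV=CF/(1+0.078)^t    t·PV        t(t+1)·PV
  1       325.00       301.4842       301.4842         602.9685
  2       275.00       236.6438       473.2876       1,419.8629
  3       275.00       219.5212       658.5635       2,634.2541
  4    10,275.00     7,608.6356    30,434.5426     152,172.7128
  Σ                  8,366.2849    31,867.8779     156,829.7982
P = 8,366.2849.
Convexity = Σ t(t+1)·PV / [P·(1+y)²] = 156,829.7982 / (8,366.2849 × 1.162084) = 16.13089.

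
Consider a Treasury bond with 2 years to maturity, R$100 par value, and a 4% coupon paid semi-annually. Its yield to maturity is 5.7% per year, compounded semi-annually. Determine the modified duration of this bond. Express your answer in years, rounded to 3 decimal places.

Periodic yield y = 0.0285. First find Macaulay duration:
  t   CF        PV=CF/(1+0.0285)^t    t·PV
  1         2.00         1.9446         1.9446
  2         2.00         1.8907         3.7814
  3         2.00         1.8383         5.5149
  4       102.00        91.1555       364.6221
  Σ                     96.8291       375.8630
P = 96.8291; Macaulay duration = 375.8630 / 96.8291 = 3.88171 half-year periods = 1.94086 years.
Modified duration = D_Mac / (1 + y) = 1.94086 / 1.0285 = 1.88708 years.

1.887 years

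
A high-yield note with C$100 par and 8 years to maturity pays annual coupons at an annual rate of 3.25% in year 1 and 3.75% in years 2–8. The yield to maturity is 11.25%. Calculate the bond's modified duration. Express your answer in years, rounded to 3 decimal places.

Periodic yield y = 0.1125. First find Macaulay duration:
  t   CF        PV=CF/(1+0.1125)^t    t·PV
  1         3.25         2.9213         2.9213
  2         3.75         3.0299         6.0598
  3         3.75         2.7235         8.1706
  4         3.75         2.4481         9.7924
  5         3.75         2.2005        11.0027
  6         3.75         1.9780        11.8681
  7         3.75         1.7780        12.4460
  8       103.75        44.2169       353.7349
  Σ                     61.2963       415.9960
P = 61.2963; Macaulay duration = 415.9960 / 61.2963 = 6.78664 years.
Modified duration = D_Mac / (1 + y) = 6.78664 / 1.1125 = 6.10035 years.

6.100 years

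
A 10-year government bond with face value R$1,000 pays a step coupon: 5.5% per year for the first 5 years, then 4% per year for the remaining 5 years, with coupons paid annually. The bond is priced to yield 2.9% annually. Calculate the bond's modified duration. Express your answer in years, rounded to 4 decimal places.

7.9551 years

Periodic yield y = 0.029. First find Macaulay duration:
  t   CF        PV=CF/(1+0.029)^t    t·PV
  1        55.00        53.4500        53.4500
  2        55.00        51.9436       103.8872
  3        55.00        50.4797       151.4390
  4        55.00        49.0570       196.2281
  5        55.00        47.6745       238.3723
  6        40.00        33.6952       202.1711
  7        40.00        32.7456       229.2189
  8        40.00        31.8227       254.5816
  9        40.00        30.9258       278.3326
  10    1,040.00       781.4111     7,814.1113
  Σ                  1,163.2051     9,521.7920
P = 1,163.2051; Macaulay duration = 9,521.7920 / 1,163.2051 = 8.18582 years.
Modified duration = D_Mac / (1 + y) = 8.18582 / 1.029 = 7.95513 years.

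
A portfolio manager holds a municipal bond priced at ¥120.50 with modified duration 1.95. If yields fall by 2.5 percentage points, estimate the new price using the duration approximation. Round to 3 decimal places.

Duration approximation: ΔP/P ≈ -D_mod · Δy = -1.95 × (-0.025) = +0.048750.
New price ≈ 120.50 × (1 + 0.048750) = 126.374375.

¥126.374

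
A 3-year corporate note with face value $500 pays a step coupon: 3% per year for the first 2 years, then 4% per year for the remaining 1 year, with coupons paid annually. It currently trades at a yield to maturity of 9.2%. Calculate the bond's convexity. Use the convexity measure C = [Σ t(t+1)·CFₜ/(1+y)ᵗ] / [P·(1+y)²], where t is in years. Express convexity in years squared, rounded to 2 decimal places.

With y = 0.092:
  t   CF        PV=CF/(1+0.092)^t    t·PV        t(t+1)·PV
  1        15.00        13.7363        13.7363          27.4725
  2        15.00        12.5790        25.1580          75.4740
  3       520.00       399.3332     1,197.9996       4,791.9985
  Σ                    425.6485     1,236.8939       4,894.9450
P = 425.6485.
Convexity = Σ t(t+1)·PV / [P·(1+y)²] = 4,894.9450 / (425.6485 × 1.192464) = 9.64387.

9.64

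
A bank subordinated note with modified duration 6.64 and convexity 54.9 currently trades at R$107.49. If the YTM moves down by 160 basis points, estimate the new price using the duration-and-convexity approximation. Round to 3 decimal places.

R$119.665

Duration effect: -D_mod·Δy = -6.64 × (-0.016) = +0.106240
Convexity effect: ½·C·(Δy)² = 0.5 × 54.9 × (-0.016)² = +0.0070272
ΔP/P ≈ +0.106240 + 0.0070272 = +0.1132672
New price ≈ 107.49 × (1 + 0.1132672) = 119.665091328.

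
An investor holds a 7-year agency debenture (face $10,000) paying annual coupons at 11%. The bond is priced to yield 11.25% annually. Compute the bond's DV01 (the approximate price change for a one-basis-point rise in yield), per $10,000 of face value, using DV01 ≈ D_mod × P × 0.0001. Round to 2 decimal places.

$4.64

Periodic yield y = 0.1125.
  t   CF        PV=CF/(1+0.1125)^t    t·PV
  1     1,100.00       988.7640       988.7640
  2     1,100.00       888.7767     1,777.5533
  3     1,100.00       798.9004     2,396.7011
  4     1,100.00       718.1127     2,872.4508
  5     1,100.00       645.4946     3,227.4728
  6     1,100.00       580.2198     3,481.3190
  7    11,100.00     5,262.8724    36,840.1069
  Σ                  9,883.1406    51,584.3679
P = 9,883.1406; D_Mac = 5.21943 yrs; D_mod = 4.69162 yrs.
DV01 ≈ 4.69162 × 9,883.1406 × 0.0001 = 4.636797.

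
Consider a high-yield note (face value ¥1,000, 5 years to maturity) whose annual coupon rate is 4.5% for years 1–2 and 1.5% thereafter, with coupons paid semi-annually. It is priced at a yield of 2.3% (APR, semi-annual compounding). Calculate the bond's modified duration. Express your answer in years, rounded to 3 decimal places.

Periodic yield y = 0.0115. First find Macaulay duration:
  t   CF        PV=CF/(1+0.0115)^t    t·PV
  1        22.50        22.2442        22.2442
  2        22.50        21.9913        43.9826
  3        22.50        21.7413        65.2238
  4        22.50        21.4941        85.9763
  5         7.50         7.0832        35.4162
  6         7.50         7.0027        42.0162
  7         7.50         6.9231        48.4616
  8         7.50         6.8444        54.7550
  9         7.50         6.7666        60.8991
  10    1,007.50       898.6409     8,986.4091
  Σ                  1,020.7317     9,445.3842
P = 1,020.7317; Macaulay duration = 9,445.3842 / 1,020.7317 = 9.25354 half-year periods = 4.62677 years.
Modified duration = D_Mac / (1 + y) = 4.62677 / 1.0115 = 4.57417 years.

4.574 years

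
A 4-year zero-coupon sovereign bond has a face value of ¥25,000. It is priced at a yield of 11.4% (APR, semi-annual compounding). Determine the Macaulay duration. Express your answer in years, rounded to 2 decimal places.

A zero-coupon bond has a single cash flow at maturity, so its Macaulay duration equals its maturity: 4 years.
(Equivalently: 8 semi-annual periods ÷ 2 = 4 years.)

4.00 years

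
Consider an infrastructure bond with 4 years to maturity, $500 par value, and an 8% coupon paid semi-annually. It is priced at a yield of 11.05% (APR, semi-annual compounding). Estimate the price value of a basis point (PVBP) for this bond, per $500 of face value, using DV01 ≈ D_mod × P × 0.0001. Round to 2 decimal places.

Periodic yield y = 0.05525.
  t   CF        PV=CF/(1+0.05525)^t    t·PV
  1        20.00        18.9529        18.9529
  2        20.00        17.9605        35.9211
  3        20.00        17.0202        51.0605
  4        20.00        16.1290        64.5162
  5        20.00        15.2846        76.4228
  6        20.00        14.4843        86.9059
  7        20.00        13.7260        96.0817
  8       520.00       338.1898     2,705.5181
  Σ                    451.7472     3,135.3791
P = 451.7472; D_Mac = 6.94056 half-year periods = 3.47028 yrs; D_mod = 3.28859 yrs.
DV01 ≈ 3.28859 × 451.7472 × 0.0001 = 0.148561.

$0.15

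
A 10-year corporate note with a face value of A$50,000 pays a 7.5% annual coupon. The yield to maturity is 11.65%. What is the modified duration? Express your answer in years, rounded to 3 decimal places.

6.233 years

Periodic yield y = 0.1165. First find Macaulay duration:
  t   CF        PV=CF/(1+0.1165)^t    t·PV
  1     3,750.00     3,358.7103     3,358.7103
  2     3,750.00     3,008.2492     6,016.4984
  3     3,750.00     2,694.3567     8,083.0700
  4     3,750.00     2,413.2169     9,652.8676
  5     3,750.00     2,161.4124    10,807.0618
  6     3,750.00     1,935.8821    11,615.2926
  7     3,750.00     1,733.8845    12,137.1918
  8     3,750.00     1,552.9642    12,423.7137
  9     3,750.00     1,390.9218    12,518.2964
  10   53,750.00    17,856.2885   178,562.8852
  Σ                 38,105.8866   265,175.5878
P = 38,105.8866; Macaulay duration = 265,175.5878 / 38,105.8866 = 6.95891 years.
Modified duration = D_Mac / (1 + y) = 6.95891 / 1.1165 = 6.23279 years.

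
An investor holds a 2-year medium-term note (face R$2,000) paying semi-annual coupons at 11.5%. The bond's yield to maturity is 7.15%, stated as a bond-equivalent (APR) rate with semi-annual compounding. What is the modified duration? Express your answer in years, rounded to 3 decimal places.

1.785 years

Periodic yield y = 0.03575. First find Macaulay duration:
  t   CF        PV=CF/(1+0.03575)^t    t·PV
  1       115.00       111.0307       111.0307
  2       115.00       107.1983       214.3966
  3       115.00       103.4983       310.4948
  4     2,115.00     1,837.7677     7,351.0706
  Σ                  2,159.4949     7,986.9927
P = 2,159.4949; Macaulay duration = 7,986.9927 / 2,159.4949 = 3.69855 half-year periods = 1.84927 years.
Modified duration = D_Mac / (1 + y) = 1.84927 / 1.03575 = 1.78544 years.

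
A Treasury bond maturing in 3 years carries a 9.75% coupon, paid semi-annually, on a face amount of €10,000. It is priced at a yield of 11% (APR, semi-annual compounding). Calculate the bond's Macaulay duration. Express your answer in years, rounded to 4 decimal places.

Periodic yield y = 0.055. Discount each cash flow and weight by its period:
  t   CF        PV=CF/(1+0.055)^t    t·PV
  1       487.50       462.0853       462.0853
  2       487.50       437.9956       875.9911
  3       487.50       415.1617     1,245.4850
  4       487.50       393.5182     1,574.0726
  5       487.50       373.0030     1,865.0150
  6    10,487.50     7,606.0157    45,636.0940
  Σ                  9,687.7794    51,658.7431
Price P = Σ PV = 9,687.7794.
Macaulay duration = Σ(t·PV) / P = 51,658.7431 / 9,687.7794 = 5.33236 half-year periods.
In years: 5.33236 / 2 = 2.66618 years.

2.6662 years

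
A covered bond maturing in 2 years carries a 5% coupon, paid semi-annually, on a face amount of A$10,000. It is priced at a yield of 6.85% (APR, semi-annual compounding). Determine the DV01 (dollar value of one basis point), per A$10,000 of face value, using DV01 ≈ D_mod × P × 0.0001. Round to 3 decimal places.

A$1.799

Periodic yield y = 0.03425.
  t   CF        PV=CF/(1+0.03425)^t    t·PV
  1       250.00       241.7211       241.7211
  2       250.00       233.7163       467.4325
  3       250.00       225.9766       677.9297
  4    10,250.00     8,958.2205    35,832.8819
  Σ                  9,659.6344    37,219.9652
P = 9,659.6344; D_Mac = 3.85314 half-year periods = 1.92657 yrs; D_mod = 1.86277 yrs.
DV01 ≈ 1.86277 × 9,659.6344 × 0.0001 = 1.799370.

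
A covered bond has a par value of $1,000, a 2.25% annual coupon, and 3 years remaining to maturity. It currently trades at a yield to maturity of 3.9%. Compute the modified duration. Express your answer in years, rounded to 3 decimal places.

Periodic yield y = 0.039. First find Macaulay duration:
  t   CF        PV=CF/(1+0.039)^t    t·PV
  1        22.50        21.6554        21.6554
  2        22.50        20.8426        41.6852
  3     1,022.50       911.6259     2,734.8778
  Σ                    954.1240     2,798.2184
P = 954.1240; Macaulay duration = 2,798.2184 / 954.1240 = 2.93276 years.
Modified duration = D_Mac / (1 + y) = 2.93276 / 1.039 = 2.82268 years.

2.823 years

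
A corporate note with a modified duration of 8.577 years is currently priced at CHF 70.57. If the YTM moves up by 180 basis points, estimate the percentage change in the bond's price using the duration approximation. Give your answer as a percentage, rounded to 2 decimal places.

-15.44%

Duration approximation: ΔP/P ≈ -D_mod · Δy = -8.577 × (+0.018) = -0.154386.
As a percentage: -15.4386%.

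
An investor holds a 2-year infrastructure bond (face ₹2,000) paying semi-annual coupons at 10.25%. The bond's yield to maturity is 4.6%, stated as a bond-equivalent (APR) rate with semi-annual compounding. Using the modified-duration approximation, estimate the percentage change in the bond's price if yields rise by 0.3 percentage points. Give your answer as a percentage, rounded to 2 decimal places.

-0.55%

Periodic yield y = 0.023. Modified duration first:
  t   CF        PV=CF/(1+0.023)^t    t·PV
  1       102.50       100.1955       100.1955
  2       102.50        97.9428       195.8856
  3       102.50        95.7408       287.2223
  4     2,102.50     1,919.7005     7,678.8019
  Σ                  2,213.5796     8,262.1053
P = 2,213.5796; D_Mac = 3.73246 half-year periods = 1.86623 yrs; D_mod = 1.86623/(1+0.023) = 1.82427 yrs.
ΔP/P ≈ -D_mod · Δy = -1.82427 × (+0.003) = -0.005473 = -0.5473%.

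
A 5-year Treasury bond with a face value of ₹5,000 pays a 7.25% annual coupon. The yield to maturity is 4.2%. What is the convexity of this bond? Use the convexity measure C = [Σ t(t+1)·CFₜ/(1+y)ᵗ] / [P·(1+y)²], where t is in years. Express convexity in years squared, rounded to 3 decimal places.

With y = 0.042:
  t   CF        PV=CF/(1+0.042)^t    t·PV        t(t+1)·PV
  1       362.50       347.8887       347.8887         695.7774
  2       362.50       333.8663       667.7326       2,003.1977
  3       362.50       320.4091       961.2273       3,844.9093
  4       362.50       307.4943     1,229.9774       6,149.8869
  5     5,362.50     4,365.4469    21,827.2345     130,963.4071
  Σ                  5,675.1053    25,034.0605     143,657.1785
P = 5,675.1053.
Convexity = Σ t(t+1)·PV / [P·(1+y)²] = 143,657.1785 / (5,675.1053 × 1.085764) = 23.31406.

23.314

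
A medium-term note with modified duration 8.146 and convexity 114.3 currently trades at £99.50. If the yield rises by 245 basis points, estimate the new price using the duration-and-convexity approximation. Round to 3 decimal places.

£83.055

Duration effect: -D_mod·Δy = -8.146 × (+0.0245) = -0.199577
Convexity effect: ½·C·(Δy)² = 0.5 × 114.3 × (0.0245)² = +0.0343042875
ΔP/P ≈ -0.199577 + 0.0343042875 = -0.1652727125
New price ≈ 99.50 × (1 - 0.1652727125) = 83.05536510625.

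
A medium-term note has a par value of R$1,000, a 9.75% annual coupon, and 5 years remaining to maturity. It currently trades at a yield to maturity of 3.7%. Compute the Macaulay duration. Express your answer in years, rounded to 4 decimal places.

Periodic yield y = 0.037. Discount each cash flow and weight by its year:
  t   CF        PV=CF/(1+0.037)^t    t·PV
  1        97.50        94.0212        94.0212
  2        97.50        90.6666       181.3331
  3        97.50        87.4316       262.2948
  4        97.50        84.3120       337.2482
  5     1,097.50       915.1889     4,575.9445
  Σ                  1,271.6203     5,450.8418
Price P = Σ PV = 1,271.6203.
Macaulay duration = Σ(t·PV) / P = 5,450.8418 / 1,271.6203 = 4.28653 years.

4.2865 years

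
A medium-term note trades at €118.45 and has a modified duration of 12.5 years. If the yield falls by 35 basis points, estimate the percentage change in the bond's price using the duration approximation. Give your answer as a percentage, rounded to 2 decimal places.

+4.38%

Duration approximation: ΔP/P ≈ -D_mod · Δy = -12.5 × (-0.0035) = +0.043750.
As a percentage: +4.3750%.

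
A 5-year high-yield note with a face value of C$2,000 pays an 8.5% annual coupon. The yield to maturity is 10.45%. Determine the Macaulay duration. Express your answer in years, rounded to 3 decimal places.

Periodic yield y = 0.1045. Discount each cash flow and weight by its year:
  t   CF        PV=CF/(1+0.1045)^t    t·PV
  1       170.00       153.9158       153.9158
  2       170.00       139.3534       278.7067
  3       170.00       126.1687       378.5062
  4       170.00       114.2315       456.9262
  5     2,170.00     1,320.1739     6,600.8694
  Σ                  1,853.8433     7,868.9243
Price P = Σ PV = 1,853.8433.
Macaulay duration = Σ(t·PV) / P = 7,868.9243 / 1,853.8433 = 4.24465 years.

4.245 years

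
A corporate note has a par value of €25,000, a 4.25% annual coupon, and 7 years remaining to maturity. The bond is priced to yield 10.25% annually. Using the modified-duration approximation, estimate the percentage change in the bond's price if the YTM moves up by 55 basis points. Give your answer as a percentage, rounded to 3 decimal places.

-3.004%

Periodic yield y = 0.1025. Modified duration first:
  t   CF        PV=CF/(1+0.1025)^t    t·PV
  1     1,062.50       963.7188       963.7188
  2     1,062.50       874.1214     1,748.2428
  3     1,062.50       792.8539     2,378.5616
  4     1,062.50       719.1418     2,876.5673
  5     1,062.50       652.2828     3,261.4142
  6     1,062.50       591.6398     3,549.8385
  7    26,062.50    13,163.3335    92,143.3347
  Σ                 17,757.0920   106,921.6778
P = 17,757.0920; D_Mac = 6.02135 yrs; D_mod = 6.02135/(1+0.1025) = 5.46154 yrs.
ΔP/P ≈ -D_mod · Δy = -5.46154 × (+0.0055) = -0.030038 = -3.0038%.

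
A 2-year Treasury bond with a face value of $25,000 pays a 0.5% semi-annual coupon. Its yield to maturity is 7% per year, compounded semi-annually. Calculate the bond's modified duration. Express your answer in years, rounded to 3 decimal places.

1.925 years

Periodic yield y = 0.035. First find Macaulay duration:
  t   CF        PV=CF/(1+0.035)^t    t·PV
  1        62.50        60.3865        60.3865
  2        62.50        58.3444       116.6888
  3        62.50        56.3714       169.1143
  4    25,062.50    21,840.5208    87,362.0833
  Σ                 22,015.6231    87,708.2729
P = 22,015.6231; Macaulay duration = 87,708.2729 / 22,015.6231 = 3.98391 half-year periods = 1.99196 years.
Modified duration = D_Mac / (1 + y) = 1.99196 / 1.035 = 1.92459 years.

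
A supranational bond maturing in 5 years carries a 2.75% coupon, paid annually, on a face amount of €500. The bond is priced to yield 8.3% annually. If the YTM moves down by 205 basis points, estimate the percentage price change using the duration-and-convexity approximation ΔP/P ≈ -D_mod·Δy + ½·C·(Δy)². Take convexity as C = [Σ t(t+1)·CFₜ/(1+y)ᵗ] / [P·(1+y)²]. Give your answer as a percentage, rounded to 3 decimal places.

With y = 0.083:
  t   CF        PV=CF/(1+0.083)^t    t·PV        t(t+1)·PV
  1        13.75        12.6962        12.6962          25.3924
  2        13.75        11.7232        23.4464          70.3391
  3        13.75        10.8247        32.4742         129.8968
  4        13.75         9.9951        39.9806         199.9028
  5       513.75       344.8336     1,724.1679      10,345.0074
  Σ                    390.0729     1,832.7653      10,770.5386
P = 390.0729; D_Mac = 4.69852 yrs; D_mod = 4.33843 yrs; C = 23.54153.
Duration effect: -4.33843 × (-0.0205) = +0.088938
Convexity effect: 0.5 × 23.54153 × (-0.0205)² = +0.0049467
ΔP/P ≈ +0.088938 + 0.0049467 = +0.093884 = +9.3884%.

+9.388%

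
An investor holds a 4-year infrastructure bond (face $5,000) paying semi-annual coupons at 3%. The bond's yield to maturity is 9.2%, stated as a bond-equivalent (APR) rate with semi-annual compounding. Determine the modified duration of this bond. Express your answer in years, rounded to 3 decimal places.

Periodic yield y = 0.046. First find Macaulay duration:
  t   CF        PV=CF/(1+0.046)^t    t·PV
  1        75.00        71.7017        71.7017
  2        75.00        68.5485       137.0970
  3        75.00        65.5339       196.6018
  4        75.00        62.6519       250.6078
  5        75.00        59.8967       299.4835
  6        75.00        57.2626       343.5757
  7        75.00        54.7444       383.2106
  8     5,075.00     3,541.4619    28,331.6950
  Σ                  3,981.8016    30,013.9730
P = 3,981.8016; Macaulay duration = 30,013.9730 / 3,981.8016 = 7.53779 half-year periods = 3.76889 years.
Modified duration = D_Mac / (1 + y) = 3.76889 / 1.046 = 3.60315 years.

3.603 years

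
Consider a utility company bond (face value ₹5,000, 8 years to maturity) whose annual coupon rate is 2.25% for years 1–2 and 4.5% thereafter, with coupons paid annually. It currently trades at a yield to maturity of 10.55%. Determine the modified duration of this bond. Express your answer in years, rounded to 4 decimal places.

6.2639 years

Periodic yield y = 0.1055. First find Macaulay duration:
  t   CF        PV=CF/(1+0.1055)^t    t·PV
  1       112.50       101.7639       101.7639
  2       112.50        92.0524       184.1048
  3       225.00       166.5353       499.6059
  4       225.00       150.6425       602.5700
  5       225.00       136.2664       681.3320
  6       225.00       123.2622       739.5734
  7       225.00       111.4991       780.4936
  8     5,225.00     2,342.1587    18,737.2696
  Σ                  3,224.1805    22,326.7132
P = 3,224.1805; Macaulay duration = 22,326.7132 / 3,224.1805 = 6.92477 years.
Modified duration = D_Mac / (1 + y) = 6.92477 / 1.1055 = 6.26393 years.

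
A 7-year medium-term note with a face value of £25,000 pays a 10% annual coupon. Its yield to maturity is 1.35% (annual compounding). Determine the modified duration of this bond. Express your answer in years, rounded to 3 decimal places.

5.636 years

Periodic yield y = 0.0135. First find Macaulay duration:
  t   CF        PV=CF/(1+0.0135)^t    t·PV
  1     2,500.00     2,466.6996     2,466.6996
  2     2,500.00     2,433.8427     4,867.6854
  3     2,500.00     2,401.4235     7,204.2704
  4     2,500.00     2,369.4361     9,477.7443
  5     2,500.00     2,337.8748    11,689.3738
  6     2,500.00     2,306.7339    13,840.4032
  7    27,500.00    25,036.0853   175,252.5971
  Σ                 39,352.0957   224,798.7737
P = 39,352.0957; Macaulay duration = 224,798.7737 / 39,352.0957 = 5.71250 years.
Modified duration = D_Mac / (1 + y) = 5.71250 / 1.0135 = 5.63641 years.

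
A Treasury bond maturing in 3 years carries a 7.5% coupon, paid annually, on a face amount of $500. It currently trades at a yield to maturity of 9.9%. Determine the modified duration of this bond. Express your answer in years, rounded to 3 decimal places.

Periodic yield y = 0.099. First find Macaulay duration:
  t   CF        PV=CF/(1+0.099)^t    t·PV
  1        37.50        34.1219        34.1219
  2        37.50        31.0482        62.0963
  3       537.50       404.9351     1,214.8052
  Σ                    470.1052     1,311.0235
P = 470.1052; Macaulay duration = 1,311.0235 / 470.1052 = 2.78879 years.
Modified duration = D_Mac / (1 + y) = 2.78879 / 1.099 = 2.53757 years.

2.538 years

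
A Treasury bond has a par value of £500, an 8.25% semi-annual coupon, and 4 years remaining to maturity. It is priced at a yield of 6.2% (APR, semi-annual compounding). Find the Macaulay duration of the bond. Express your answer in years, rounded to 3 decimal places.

3.508 years

Periodic yield y = 0.031. Discount each cash flow and weight by its period:
  t   CF        PV=CF/(1+0.031)^t    t·PV
  1       20.625        20.0048        20.0048
  2       20.625        19.4033        38.8067
  3       20.625        18.8199        56.4598
  4       20.625        18.2541        73.0162
  5       20.625        17.7052        88.5260
  6       20.625        17.1728       103.0370
  7       20.625        16.6565       116.5954
  8      520.625       407.8080     3,262.4637
  Σ                    535.8246     3,758.9095
Price P = Σ PV = 535.8246.
Macaulay duration = Σ(t·PV) / P = 3,758.9095 / 535.8246 = 7.01519 half-year periods.
In years: 7.01519 / 2 = 3.50759 years.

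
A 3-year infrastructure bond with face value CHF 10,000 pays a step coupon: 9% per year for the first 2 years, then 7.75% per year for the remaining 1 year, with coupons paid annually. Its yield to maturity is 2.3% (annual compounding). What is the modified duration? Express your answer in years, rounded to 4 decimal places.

2.7156 years

Periodic yield y = 0.023. First find Macaulay duration:
  t   CF        PV=CF/(1+0.023)^t    t·PV
  1       900.00       879.7654       879.7654
  2       900.00       859.9857     1,719.9714
  3    10,775.00    10,064.4577    30,193.3730
  Σ                 11,804.2088    32,793.1099
P = 11,804.2088; Macaulay duration = 32,793.1099 / 11,804.2088 = 2.77809 years.
Modified duration = D_Mac / (1 + y) = 2.77809 / 1.023 = 2.71563 years.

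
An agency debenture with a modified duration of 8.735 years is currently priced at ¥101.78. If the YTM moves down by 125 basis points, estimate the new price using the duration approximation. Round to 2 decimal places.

¥112.89

Duration approximation: ΔP/P ≈ -D_mod · Δy = -8.735 × (-0.0125) = +0.1091875.
New price ≈ 101.78 × (1 + 0.1091875) = 112.89310375.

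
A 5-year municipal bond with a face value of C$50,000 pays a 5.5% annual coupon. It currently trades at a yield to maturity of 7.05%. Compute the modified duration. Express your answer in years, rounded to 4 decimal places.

4.1909 years

Periodic yield y = 0.0705. First find Macaulay duration:
  t   CF        PV=CF/(1+0.0705)^t    t·PV
  1     2,750.00     2,568.8930     2,568.8930
  2     2,750.00     2,399.7133     4,799.4265
  3     2,750.00     2,241.6752     6,725.0255
  4     2,750.00     2,094.0450     8,376.1799
  5    52,750.00    37,522.2701   187,611.3507
  Σ                 46,826.5966   210,080.8757
P = 46,826.5966; Macaulay duration = 210,080.8757 / 46,826.5966 = 4.48636 years.
Modified duration = D_Mac / (1 + y) = 4.48636 / 1.0705 = 4.19090 years.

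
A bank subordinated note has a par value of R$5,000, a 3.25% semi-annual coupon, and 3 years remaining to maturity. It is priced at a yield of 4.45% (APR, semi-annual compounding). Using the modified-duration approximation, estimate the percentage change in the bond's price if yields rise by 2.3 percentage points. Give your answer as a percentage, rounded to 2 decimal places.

Periodic yield y = 0.02225. Modified duration first:
  t   CF        PV=CF/(1+0.02225)^t    t·PV
  1        81.25        79.4815        79.4815
  2        81.25        77.7516       155.5031
  3        81.25        76.0592       228.1777
  4        81.25        74.4038       297.6150
  5        81.25        72.7843       363.9216
  6     5,081.25     4,452.7452    26,716.4714
  Σ                  4,833.2257    27,841.1704
P = 4,833.2257; D_Mac = 5.76037 half-year periods = 2.88019 yrs; D_mod = 2.88019/(1+0.02225) = 2.81750 yrs.
ΔP/P ≈ -D_mod · Δy = -2.81750 × (+0.023) = -0.064802 = -6.4802%.

-6.48%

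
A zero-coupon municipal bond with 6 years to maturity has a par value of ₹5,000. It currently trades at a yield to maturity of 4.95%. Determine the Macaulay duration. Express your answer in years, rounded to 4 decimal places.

A zero-coupon bond has a single cash flow at maturity, so its Macaulay duration equals its maturity: 6 years.

6.0000 years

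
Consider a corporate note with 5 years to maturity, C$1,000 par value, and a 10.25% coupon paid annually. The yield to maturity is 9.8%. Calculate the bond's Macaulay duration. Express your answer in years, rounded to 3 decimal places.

Periodic yield y = 0.098. Discount each cash flow and weight by its year:
  t   CF        PV=CF/(1+0.098)^t    t·PV
  1       102.50        93.3515        93.3515
  2       102.50        85.0196       170.0393
  3       102.50        77.4314       232.2941
  4       102.50        70.5204       282.0814
  5     1,102.50       690.8232     3,454.1159
  Σ                  1,017.1461     4,231.8822
Price P = Σ PV = 1,017.1461.
Macaulay duration = Σ(t·PV) / P = 4,231.8822 / 1,017.1461 = 4.16055 years.

4.161 years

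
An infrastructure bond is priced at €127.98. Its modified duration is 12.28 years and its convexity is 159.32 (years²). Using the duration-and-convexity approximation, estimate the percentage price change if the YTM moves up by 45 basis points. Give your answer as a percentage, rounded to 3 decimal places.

Duration effect: -D_mod·Δy = -12.28 × (+0.0045) = -0.055260
Convexity effect: ½·C·(Δy)² = 0.5 × 159.32 × (0.0045)² = +0.001613115
ΔP/P ≈ -0.055260 + 0.001613115 = -0.053646885
= -5.3646885%.

-5.365%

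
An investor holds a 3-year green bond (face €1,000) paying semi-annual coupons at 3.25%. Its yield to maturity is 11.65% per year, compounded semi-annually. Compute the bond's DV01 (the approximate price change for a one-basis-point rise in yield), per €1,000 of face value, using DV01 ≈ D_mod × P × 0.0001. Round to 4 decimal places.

Periodic yield y = 0.05825.
  t   CF        PV=CF/(1+0.05825)^t    t·PV
  1        16.25        15.3555        15.3555
  2        16.25        14.5103        29.0206
  3        16.25        13.7116        41.1348
  4        16.25        12.9569        51.8275
  5        16.25        12.2437        61.2184
  6     1,016.25       723.5539     4,341.3235
  Σ                    792.3319     4,539.8804
P = 792.3319; D_Mac = 5.72977 half-year periods = 2.86489 yrs; D_mod = 2.70719 yrs.
DV01 ≈ 2.70719 × 792.3319 × 0.0001 = 0.214499.

€0.2145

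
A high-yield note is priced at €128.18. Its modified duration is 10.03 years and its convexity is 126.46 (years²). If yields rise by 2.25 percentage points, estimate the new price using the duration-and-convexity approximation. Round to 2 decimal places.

Duration effect: -D_mod·Δy = -10.03 × (+0.0225) = -0.225675
Convexity effect: ½·C·(Δy)² = 0.5 × 126.46 × (0.0225)² = +0.0320101875
ΔP/P ≈ -0.225675 + 0.0320101875 = -0.1936648125
New price ≈ 128.18 × (1 - 0.1936648125) = 103.35604433375.

€103.36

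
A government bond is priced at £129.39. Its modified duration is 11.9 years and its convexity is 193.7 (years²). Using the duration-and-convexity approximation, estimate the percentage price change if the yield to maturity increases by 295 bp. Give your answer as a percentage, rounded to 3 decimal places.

-26.677%

Duration effect: -D_mod·Δy = -11.9 × (+0.0295) = -0.351050
Convexity effect: ½·C·(Δy)² = 0.5 × 193.7 × (0.0295)² = +0.0842837125
ΔP/P ≈ -0.351050 + 0.0842837125 = -0.2667662875
= -26.67662875%.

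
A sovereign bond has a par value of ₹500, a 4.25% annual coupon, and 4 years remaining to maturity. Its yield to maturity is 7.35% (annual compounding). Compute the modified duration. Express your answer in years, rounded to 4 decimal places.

Periodic yield y = 0.0735. First find Macaulay duration:
  t   CF        PV=CF/(1+0.0735)^t    t·PV
  1        21.25        19.7951        19.7951
  2        21.25        18.4397        36.8795
  3        21.25        17.1772        51.5316
  4       521.25       392.4984     1,569.9935
  Σ                    447.9104     1,678.1997
P = 447.9104; Macaulay duration = 1,678.1997 / 447.9104 = 3.74673 years.
Modified duration = D_Mac / (1 + y) = 3.74673 / 1.0735 = 3.49020 years.

3.4902 years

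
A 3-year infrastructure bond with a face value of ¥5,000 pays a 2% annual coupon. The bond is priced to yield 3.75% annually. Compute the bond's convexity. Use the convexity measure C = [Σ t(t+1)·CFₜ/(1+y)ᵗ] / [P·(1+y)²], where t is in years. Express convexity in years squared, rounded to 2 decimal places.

With y = 0.0375:
  t   CF        PV=CF/(1+0.0375)^t    t·PV        t(t+1)·PV
  1       100.00        96.3855        96.3855         192.7711
  2       100.00        92.9017       185.8035         557.4104
  3     5,100.00     4,566.7355    13,700.2065      54,800.8262
  Σ                  4,756.0228    13,982.3955      55,551.0076
P = 4,756.0228.
Convexity = Σ t(t+1)·PV / [P·(1+y)²] = 55,551.0076 / (4,756.0228 × 1.076406) = 10.85105.

10.85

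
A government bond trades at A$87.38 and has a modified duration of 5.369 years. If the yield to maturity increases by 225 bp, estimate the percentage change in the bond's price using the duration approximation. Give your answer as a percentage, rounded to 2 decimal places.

Duration approximation: ΔP/P ≈ -D_mod · Δy = -5.369 × (+0.0225) = -0.1208025.
As a percentage: -12.08025%.

-12.08%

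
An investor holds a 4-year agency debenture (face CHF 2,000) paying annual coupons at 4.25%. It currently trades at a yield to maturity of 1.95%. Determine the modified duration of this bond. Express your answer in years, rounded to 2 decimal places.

Periodic yield y = 0.0195. First find Macaulay duration:
  t   CF        PV=CF/(1+0.0195)^t    t·PV
  1        85.00        83.3742        83.3742
  2        85.00        81.7795       163.5590
  3        85.00        80.2153       240.6459
  4     2,085.00     1,929.9992     7,719.9970
  Σ                  2,175.3683     8,207.5761
P = 2,175.3683; Macaulay duration = 8,207.5761 / 2,175.3683 = 3.77296 years.
Modified duration = D_Mac / (1 + y) = 3.77296 / 1.0195 = 3.70079 years.

3.70 years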